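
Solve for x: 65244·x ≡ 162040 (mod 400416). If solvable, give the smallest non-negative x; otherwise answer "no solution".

gcd(65244, 400416):
400416 = 6·65244 + 8952
65244 = 7·8952 + 2580
8952 = 3·2580 + 1212
2580 = 2·1212 + 156
1212 = 7·156 + 120
156 = 1·120 + 36
120 = 3·36 + 12
36 = 3·12 + 0
gcd = 12, but 12 ∤ 162040, so the congruence has no solution.

no solution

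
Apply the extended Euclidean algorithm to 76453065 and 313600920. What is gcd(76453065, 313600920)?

15

Euclidean algorithm:
313600920 = 4*76453065 + 7788660
76453065 = 9*7788660 + 6355125
7788660 = 1*6355125 + 1433535
6355125 = 4*1433535 + 620985
1433535 = 2*620985 + 191565
620985 = 3*191565 + 46290
191565 = 4*46290 + 6405
46290 = 7*6405 + 1455
6405 = 4*1455 + 585
1455 = 2*585 + 285
585 = 2*285 + 15
285 = 19*15 + 0
gcd(76453065, 313600920) = 15.
Express as a combination:
15 = 585 − 2·285
15 = −2·1455 + 5·585
15 = 5·6405 − 22·1455
15 = −22·46290 + 159·6405
15 = 159·191565 − 658·46290
15 = −658·620985 + 2133·191565
15 = 2133·1433535 − 4924·620985
15 = −4924·6355125 + 21829·1433535
15 = 21829·7788660 − 26753·6355125
15 = −26753·76453065 + 262606·7788660
15 = 262606·313600920 − 1077177·76453065
So 15 = (262606)·313600920 + (-1077177)·76453065.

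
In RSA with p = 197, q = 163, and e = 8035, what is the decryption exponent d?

23323

φ(n) = (p−1)(q−1) = 196·162 = 31752.
Need d with 8035·d ≡ 1 (mod 31752). Apply the extended Euclidean algorithm:
31752 = 3·8035 + 7647
8035 = 1·7647 + 388
7647 = 19·388 + 275
388 = 1·275 + 113
275 = 2·113 + 49
113 = 2·49 + 15
49 = 3·15 + 4
15 = 3·4 + 3
4 = 1·3 + 1
3 = 3·1 + 0
Back-substitute:
1 = 4 − 3
1 = −15 + 4·4
1 = 4·49 − 13·15
1 = −13·113 + 30·49
1 = 30·275 − 73·113
1 = −73·388 + 103·275
1 = 103·7647 − 2030·388
1 = −2030·8035 + 2133·7647
1 = 2133·31752 − 8429·8035
So 8035·(-8429) ≡ 1 (mod 31752), hence d ≡ -8429 ≡ 23323 (mod 31752).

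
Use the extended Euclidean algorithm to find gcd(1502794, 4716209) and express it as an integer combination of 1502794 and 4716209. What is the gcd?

1

Apply Euclid's algorithm to 4716209 and 1502794:
4716209 = 3·1502794 + 207827
1502794 = 7·207827 + 48005
207827 = 4·48005 + 15807
48005 = 3·15807 + 584
15807 = 27·584 + 39
584 = 14·39 + 38
39 = 1·38 + 1
38 = 38·1 + 0
gcd(1502794, 4716209) = 1.
Back-substituting:
1 = 39 − 38
1 = −584 + 15·39
1 = 15·15807 − 406·584
1 = −406·48005 + 1233·15807
1 = 1233·207827 − 5338·48005
1 = −5338·1502794 + 38599·207827
1 = 38599·4716209 − 121135·1502794
So 1 = (38599)·4716209 + (-121135)·1502794.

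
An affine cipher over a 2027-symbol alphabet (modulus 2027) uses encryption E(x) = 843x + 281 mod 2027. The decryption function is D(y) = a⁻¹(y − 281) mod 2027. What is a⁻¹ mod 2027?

gcd(2027, 843) by repeated division:
2027 = 2·843 + 341
843 = 2·341 + 161
341 = 2·161 + 19
161 = 8·19 + 9
19 = 2·9 + 1
9 = 9·1 + 0
gcd = 1, so the inverse exists. Back-substitute:
1 = 19 − 2·9
1 = −2·161 + 17·19
1 = 17·341 − 36·161
1 = −36·843 + 89·341
1 = 89·2027 − 214·843
So 843·(-214) ≡ 1 (mod 2027), and -214 ≡ 1813 (mod 2027).

1813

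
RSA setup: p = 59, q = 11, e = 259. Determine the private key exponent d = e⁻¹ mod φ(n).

159

φ(n) = (p−1)(q−1) = 58·10 = 580.
Need d with 259·d ≡ 1 (mod 580). Apply the extended Euclidean algorithm:
580 = 2·259 + 62
259 = 4·62 + 11
62 = 5·11 + 7
11 = 1·7 + 4
7 = 1·4 + 3
4 = 1·3 + 1
3 = 3·1 + 0
Back-substitute:
1 = 4 − 3
1 = −7 + 2·4
1 = 2·11 − 3·7
1 = −3·62 + 17·11
1 = 17·259 − 71·62
1 = −71·580 + 159·259
So 259·159 ≡ 1 (mod 580), hence d = 159.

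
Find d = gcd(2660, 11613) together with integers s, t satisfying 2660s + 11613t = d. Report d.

Apply Euclid's algorithm to 11613 and 2660:
11613 = 4*2660 + 973
2660 = 2*973 + 714
973 = 1*714 + 259
714 = 2*259 + 196
259 = 1*196 + 63
196 = 3*63 + 7
63 = 9*7 + 0
gcd(2660, 11613) = 7.
Back-substituting:
7 = 196 − 3·63
7 = −3·259 + 4·196
7 = 4·714 − 11·259
7 = −11·973 + 15·714
7 = 15·2660 − 41·973
7 = −41·11613 + 179·2660
So 7 = (-41)·11613 + (179)·2660.

7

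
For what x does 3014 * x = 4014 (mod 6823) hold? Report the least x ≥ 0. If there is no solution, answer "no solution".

3646

First find gcd(3014, 6823):
6823 = 2×3014 + 795
3014 = 3×795 + 629
795 = 1×629 + 166
629 = 3×166 + 131
166 = 1×131 + 35
131 = 3×35 + 26
35 = 1×26 + 9
26 = 2×9 + 8
9 = 1×8 + 1
8 = 8×1 + 0
gcd = 1, so a unique solution mod 6823 exists.
Back-substitute for the Bézout coefficients:
1 = 9 − 8
1 = −26 + 3·9
1 = 3·35 − 4·26
1 = −4·131 + 15·35
1 = 15·166 − 19·131
1 = −19·629 + 72·166
1 = 72·795 − 91·629
1 = −91·3014 + 345·795
1 = 345·6823 − 781·3014
So 3014·(-781) ≡ 1 (mod 6823), giving 3014⁻¹ ≡ 6042.
x ≡ 3014⁻¹·4014 ≡ 6042·4014 ≡ 3646 (mod 6823).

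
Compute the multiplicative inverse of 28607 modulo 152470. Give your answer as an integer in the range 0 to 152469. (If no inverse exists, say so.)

Extended Euclidean algorithm:
152470 = 5*28607 + 9435
28607 = 3*9435 + 302
9435 = 31*302 + 73
302 = 4*73 + 10
73 = 7*10 + 3
10 = 3*3 + 1
3 = 3*1 + 0
The gcd is 1. Working backward:
1 = 10 − 3·3
1 = −3·73 + 22·10
1 = 22·302 − 91·73
1 = −91·9435 + 2843·302
1 = 2843·28607 − 8620·9435
1 = −8620·152470 + 45943·28607
So 28607·45943 ≡ 1 (mod 152470).

45943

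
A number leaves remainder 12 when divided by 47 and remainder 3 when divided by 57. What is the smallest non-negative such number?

Write x = 12 + 47·k. Then 47·k ≡ 3 − 12 ≡ 48 (mod 57).
Need 47⁻¹ mod 57. Extended Euclid on (57, 47):
57 = 1·47 + 10
47 = 4·10 + 7
10 = 1·7 + 3
7 = 2·3 + 1
3 = 3·1 + 0
Back-substitute:
1 = 7 − 2·3
1 = −2·10 + 3·7
1 = 3·47 − 14·10
1 = −14·57 + 17·47
47⁻¹ ≡ 17 (mod 57), so k ≡ 17·48 ≡ 18 (mod 57).
x = 12 + 47·18 = 858.

858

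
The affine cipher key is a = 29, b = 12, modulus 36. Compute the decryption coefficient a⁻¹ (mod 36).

Apply the Euclidean algorithm to 36 and 29:
36 = 1*29 + 7
29 = 4*7 + 1
7 = 7*1 + 0
gcd = 1, so the inverse exists. Back-substitute:
1 = 29 − 4·7
1 = −4·36 + 5·29
So 29·5 ≡ 1 (mod 36).

5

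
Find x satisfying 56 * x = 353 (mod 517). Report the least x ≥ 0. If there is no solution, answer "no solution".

34

First find gcd(56, 517):
517 = 9×56 + 13
56 = 4×13 + 4
13 = 3×4 + 1
4 = 4×1 + 0
gcd = 1, so a unique solution mod 517 exists.
Back-substitute for the Bézout coefficients:
1 = 13 − 3·4
1 = −3·56 + 13·13
1 = 13·517 − 120·56
So 56·(-120) ≡ 1 (mod 517), giving 56⁻¹ ≡ 397.
x ≡ 56⁻¹·353 ≡ 397·353 ≡ 34 (mod 517).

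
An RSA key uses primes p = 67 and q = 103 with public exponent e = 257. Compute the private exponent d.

5789

φ(n) = (p−1)(q−1) = 66·102 = 6732.
Need d with 257·d ≡ 1 (mod 6732). Apply the extended Euclidean algorithm:
6732 = 26×257 + 50
257 = 5×50 + 7
50 = 7×7 + 1
7 = 7×1 + 0
Back-substitute:
1 = 50 − 7·7
1 = −7·257 + 36·50
1 = 36·6732 − 943·257
So 257·(-943) ≡ 1 (mod 6732), hence d ≡ -943 ≡ 5789 (mod 6732).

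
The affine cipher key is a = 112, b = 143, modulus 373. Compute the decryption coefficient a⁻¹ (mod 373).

gcd(373, 112) by repeated division:
373 = 3*112 + 37
112 = 3*37 + 1
37 = 37*1 + 0
The gcd is 1. Working backward:
1 = 112 − 3·37
1 = −3·373 + 10·112
So 112·10 ≡ 1 (mod 373).

10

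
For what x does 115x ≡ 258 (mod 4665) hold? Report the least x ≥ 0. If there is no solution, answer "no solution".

gcd(115, 4665):
4665 = 40×115 + 65
115 = 1×65 + 50
65 = 1×50 + 15
50 = 3×15 + 5
15 = 3×5 + 0
gcd = 5, but 5 ∤ 258, so the congruence has no solution.

no solution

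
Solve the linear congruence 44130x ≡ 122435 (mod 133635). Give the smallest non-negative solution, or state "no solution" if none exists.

gcd(44130, 133635):
133635 = 3·44130 + 1245
44130 = 35·1245 + 555
1245 = 2·555 + 135
555 = 4·135 + 15
135 = 9·15 + 0
gcd = 15, but 15 ∤ 122435, so the congruence has no solution.

no solution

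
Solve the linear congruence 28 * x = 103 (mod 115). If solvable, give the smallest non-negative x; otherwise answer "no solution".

First find gcd(28, 115):
115 = 4×28 + 3
28 = 9×3 + 1
3 = 3×1 + 0
gcd = 1, so a unique solution mod 115 exists.
Back-substitute for the Bézout coefficients:
1 = 28 − 9·3
1 = −9·115 + 37·28
So 28·(37) ≡ 1 (mod 115), giving 28⁻¹ ≡ 37.
x ≡ 28⁻¹·103 ≡ 37·103 ≡ 16 (mod 115).

16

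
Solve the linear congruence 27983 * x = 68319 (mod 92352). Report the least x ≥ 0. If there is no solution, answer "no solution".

First find gcd(27983, 92352):
92352 = 3*27983 + 8403
27983 = 3*8403 + 2774
8403 = 3*2774 + 81
2774 = 34*81 + 20
81 = 4*20 + 1
20 = 20*1 + 0
gcd = 1, so a unique solution mod 92352 exists.
Back-substitute for the Bézout coefficients:
1 = 81 − 4·20
1 = −4·2774 + 137·81
1 = 137·8403 − 415·2774
1 = −415·27983 + 1382·8403
1 = 1382·92352 − 4561·27983
So 27983·(-4561) ≡ 1 (mod 92352), giving 27983⁻¹ ≡ 87791.
x ≡ 27983⁻¹·68319 ≡ 87791·68319 ≡ 85041 (mod 92352).

85041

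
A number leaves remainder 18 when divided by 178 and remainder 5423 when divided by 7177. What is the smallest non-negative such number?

Write x = 18 + 178·k. Then 178·k ≡ 5423 − 18 ≡ 5405 (mod 7177).
Need 178⁻¹ mod 7177. Extended Euclid on (7177, 178):
7177 = 40×178 + 57
178 = 3×57 + 7
57 = 8×7 + 1
7 = 7×1 + 0
Back-substitute:
1 = 57 − 8·7
1 = −8·178 + 25·57
1 = 25·7177 − 1008·178
178⁻¹ ≡ 6169 (mod 7177), so k ≡ 6169·5405 ≡ 6280 (mod 7177).
x = 18 + 178·6280 = 1117858.

1117858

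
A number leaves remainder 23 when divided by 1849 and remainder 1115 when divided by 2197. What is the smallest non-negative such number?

Write x = 23 + 1849·k. Then 1849·k ≡ 1115 − 23 ≡ 1092 (mod 2197).
Need 1849⁻¹ mod 2197. Extended Euclid on (2197, 1849):
2197 = 1*1849 + 348
1849 = 5*348 + 109
348 = 3*109 + 21
109 = 5*21 + 4
21 = 5*4 + 1
4 = 4*1 + 0
Back-substitute:
1 = 21 − 5·4
1 = −5·109 + 26·21
1 = 26·348 − 83·109
1 = −83·1849 + 441·348
1 = 441·2197 − 524·1849
1849⁻¹ ≡ 1673 (mod 2197), so k ≡ 1673·1092 ≡ 1209 (mod 2197).
x = 23 + 1849·1209 = 2235464.

2235464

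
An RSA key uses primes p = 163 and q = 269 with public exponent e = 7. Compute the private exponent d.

φ(n) = (p−1)(q−1) = 162·268 = 43416.
Need d with 7·d ≡ 1 (mod 43416). Apply the extended Euclidean algorithm:
43416 = 6202×7 + 2
7 = 3×2 + 1
2 = 2×1 + 0
Back-substitute:
1 = 7 − 3·2
1 = −3·43416 + 18607·7
So 7·18607 ≡ 1 (mod 43416), hence d = 18607.

18607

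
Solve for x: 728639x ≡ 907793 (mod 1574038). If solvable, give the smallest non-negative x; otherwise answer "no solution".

1493231

First find gcd(728639, 1574038):
1574038 = 2·728639 + 116760
728639 = 6·116760 + 28079
116760 = 4·28079 + 4444
28079 = 6·4444 + 1415
4444 = 3·1415 + 199
1415 = 7·199 + 22
199 = 9·22 + 1
22 = 22·1 + 0
gcd = 1, so a unique solution mod 1574038 exists.
Back-substitute for the Bézout coefficients:
1 = 199 − 9·22
1 = −9·1415 + 64·199
1 = 64·4444 − 201·1415
1 = −201·28079 + 1270·4444
1 = 1270·116760 − 5281·28079
1 = −5281·728639 + 32956·116760
1 = 32956·1574038 − 71193·728639
So 728639·(-71193) ≡ 1 (mod 1574038), giving 728639⁻¹ ≡ 1502845.
x ≡ 728639⁻¹·907793 ≡ 1502845·907793 ≡ 1493231 (mod 1574038).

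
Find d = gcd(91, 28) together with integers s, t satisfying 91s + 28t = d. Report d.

7

Apply Euclid's algorithm to 91 and 28:
91 = 3×28 + 7
28 = 4×7 + 0
gcd(91, 28) = 7.
Working backward:
7 = 91 − 3·28
So 7 = (1)·91 + (-3)·28.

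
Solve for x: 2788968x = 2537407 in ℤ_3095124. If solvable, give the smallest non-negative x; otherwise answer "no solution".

no solution

gcd(2788968, 3095124):
3095124 = 1*2788968 + 306156
2788968 = 9*306156 + 33564
306156 = 9*33564 + 4080
33564 = 8*4080 + 924
4080 = 4*924 + 384
924 = 2*384 + 156
384 = 2*156 + 72
156 = 2*72 + 12
72 = 6*12 + 0
gcd = 12, but 12 ∤ 2537407, so the congruence has no solution.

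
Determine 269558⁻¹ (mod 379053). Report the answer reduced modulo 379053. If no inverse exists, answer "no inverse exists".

119942

gcd(379053, 269558) by repeated division:
379053 = 1·269558 + 109495
269558 = 2·109495 + 50568
109495 = 2·50568 + 8359
50568 = 6·8359 + 414
8359 = 20·414 + 79
414 = 5·79 + 19
79 = 4·19 + 3
19 = 6·3 + 1
3 = 3·1 + 0
gcd = 1, so the inverse exists. Back-substitute:
1 = 19 − 6·3
1 = −6·79 + 25·19
1 = 25·414 − 131·79
1 = −131·8359 + 2645·414
1 = 2645·50568 − 16001·8359
1 = −16001·109495 + 34647·50568
1 = 34647·269558 − 85295·109495
1 = −85295·379053 + 119942·269558
So 269558·119942 ≡ 1 (mod 379053).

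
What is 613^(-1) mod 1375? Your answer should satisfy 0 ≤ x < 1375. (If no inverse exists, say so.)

1052

Extended Euclidean algorithm:
1375 = 2*613 + 149
613 = 4*149 + 17
149 = 8*17 + 13
17 = 1*13 + 4
13 = 3*4 + 1
4 = 4*1 + 0
Since gcd(613, 1375) = 1, back-substitute to write 1 as a combination:
1 = 13 − 3·4
1 = −3·17 + 4·13
1 = 4·149 − 35·17
1 = −35·613 + 144·149
1 = 144·1375 − 323·613
Thus 613·(-323) ≡ 1 (mod 1375); reducing, -323 mod 1375 = 1052.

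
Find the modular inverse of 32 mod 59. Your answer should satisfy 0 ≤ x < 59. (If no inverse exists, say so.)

24

Extended Euclidean algorithm:
59 = 1·32 + 27
32 = 1·27 + 5
27 = 5·5 + 2
5 = 2·2 + 1
2 = 2·1 + 0
gcd = 1, so the inverse exists. Back-substitute:
1 = 5 − 2·2
1 = −2·27 + 11·5
1 = 11·32 − 13·27
1 = −13·59 + 24·32
So 32·24 ≡ 1 (mod 59).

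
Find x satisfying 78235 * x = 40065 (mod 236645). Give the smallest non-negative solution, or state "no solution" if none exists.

First find gcd(78235, 236645):
236645 = 3*78235 + 1940
78235 = 40*1940 + 635
1940 = 3*635 + 35
635 = 18*35 + 5
35 = 7*5 + 0
gcd = 5 and 5 | 40065, so solutions exist. Divide through by 5: 15647x ≡ 8013 (mod 47329).
Now find 15647⁻¹ mod 47329:
47329 = 3×15647 + 388
15647 = 40×388 + 127
388 = 3×127 + 7
127 = 18×7 + 1
7 = 7×1 + 0
Back-substitute:
1 = 127 − 18·7
1 = −18·388 + 55·127
1 = 55·15647 − 2218·388
1 = −2218·47329 + 6709·15647
So 15647⁻¹ ≡ 6709 (mod 47329).
Then x ≡ 6709·8013 ≡ 40802 (mod 47329); the smallest non-negative solution is x = 40802.

40802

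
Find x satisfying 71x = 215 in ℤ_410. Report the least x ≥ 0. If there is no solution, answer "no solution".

First find gcd(71, 410):
410 = 5×71 + 55
71 = 1×55 + 16
55 = 3×16 + 7
16 = 2×7 + 2
7 = 3×2 + 1
2 = 2×1 + 0
gcd = 1, so a unique solution mod 410 exists.
Back-substitute for the Bézout coefficients:
1 = 7 − 3·2
1 = −3·16 + 7·7
1 = 7·55 − 24·16
1 = −24·71 + 31·55
1 = 31·410 − 179·71
So 71·(-179) ≡ 1 (mod 410), giving 71⁻¹ ≡ 231.
x ≡ 71⁻¹·215 ≡ 231·215 ≡ 55 (mod 410).

55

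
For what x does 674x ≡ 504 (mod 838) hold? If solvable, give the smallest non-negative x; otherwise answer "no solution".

First find gcd(674, 838):
838 = 1*674 + 164
674 = 4*164 + 18
164 = 9*18 + 2
18 = 9*2 + 0
gcd = 2 and 2 | 504, so solutions exist. Divide through by 2: 337x ≡ 252 (mod 419).
Now find 337⁻¹ mod 419:
419 = 1*337 + 82
337 = 4*82 + 9
82 = 9*9 + 1
9 = 9*1 + 0
Back-substitute:
1 = 82 − 9·9
1 = −9·337 + 37·82
1 = 37·419 − 46·337
So 337·(-46) ≡ 1 (mod 419), i.e. 337⁻¹ ≡ 373.
Then x ≡ 373·252 ≡ 140 (mod 419); the smallest non-negative solution is x = 140.

140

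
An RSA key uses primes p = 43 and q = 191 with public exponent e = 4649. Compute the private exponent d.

2549

φ(n) = (p−1)(q−1) = 42·190 = 7980.
Need d with 4649·d ≡ 1 (mod 7980). Apply the extended Euclidean algorithm:
7980 = 1×4649 + 3331
4649 = 1×3331 + 1318
3331 = 2×1318 + 695
1318 = 1×695 + 623
695 = 1×623 + 72
623 = 8×72 + 47
72 = 1×47 + 25
47 = 1×25 + 22
25 = 1×22 + 3
22 = 7×3 + 1
3 = 3×1 + 0
Back-substitute:
1 = 22 − 7·3
1 = −7·25 + 8·22
1 = 8·47 − 15·25
1 = −15·72 + 23·47
1 = 23·623 − 199·72
1 = −199·695 + 222·623
1 = 222·1318 − 421·695
1 = −421·3331 + 1064·1318
1 = 1064·4649 − 1485·3331
1 = −1485·7980 + 2549·4649
So 4649·2549 ≡ 1 (mod 7980), hence d = 2549.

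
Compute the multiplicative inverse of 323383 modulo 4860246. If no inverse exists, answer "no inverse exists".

1183729

gcd(4860246, 323383) by repeated division:
4860246 = 15×323383 + 9501
323383 = 34×9501 + 349
9501 = 27×349 + 78
349 = 4×78 + 37
78 = 2×37 + 4
37 = 9×4 + 1
4 = 4×1 + 0
The gcd is 1. Working backward:
1 = 37 − 9·4
1 = −9·78 + 19·37
1 = 19·349 − 85·78
1 = −85·9501 + 2314·349
1 = 2314·323383 − 78761·9501
1 = −78761·4860246 + 1183729·323383
So 323383·1183729 ≡ 1 (mod 4860246).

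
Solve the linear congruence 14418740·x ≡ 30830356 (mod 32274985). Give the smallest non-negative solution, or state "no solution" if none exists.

gcd(14418740, 32274985):
32274985 = 2×14418740 + 3437505
14418740 = 4×3437505 + 668720
3437505 = 5×668720 + 93905
668720 = 7×93905 + 11385
93905 = 8×11385 + 2825
11385 = 4×2825 + 85
2825 = 33×85 + 20
85 = 4×20 + 5
20 = 4×5 + 0
gcd = 5, but 5 ∤ 30830356, so the congruence has no solution.

no solution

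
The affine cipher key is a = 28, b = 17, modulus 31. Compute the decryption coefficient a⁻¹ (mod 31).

Extended Euclidean algorithm:
31 = 1·28 + 3
28 = 9·3 + 1
3 = 3·1 + 0
The gcd is 1. Working backward:
1 = 28 − 9·3
1 = −9·31 + 10·28
So 28·10 ≡ 1 (mod 31).

10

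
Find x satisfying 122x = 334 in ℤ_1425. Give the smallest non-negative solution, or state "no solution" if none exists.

First find gcd(122, 1425):
1425 = 11*122 + 83
122 = 1*83 + 39
83 = 2*39 + 5
39 = 7*5 + 4
5 = 1*4 + 1
4 = 4*1 + 0
gcd = 1, so a unique solution mod 1425 exists.
Back-substitute for the Bézout coefficients:
1 = 5 − 4
1 = −39 + 8·5
1 = 8·83 − 17·39
1 = −17·122 + 25·83
1 = 25·1425 − 292·122
So 122·(-292) ≡ 1 (mod 1425), giving 122⁻¹ ≡ 1133.
x ≡ 122⁻¹·334 ≡ 1133·334 ≡ 797 (mod 1425).

797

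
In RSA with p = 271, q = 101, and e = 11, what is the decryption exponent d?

φ(n) = (p−1)(q−1) = 270·100 = 27000.
Need d with 11·d ≡ 1 (mod 27000). Apply the extended Euclidean algorithm:
27000 = 2454×11 + 6
11 = 1×6 + 5
6 = 1×5 + 1
5 = 5×1 + 0
Back-substitute:
1 = 6 − 5
1 = −11 + 2·6
1 = 2·27000 − 4909·11
So 11·(-4909) ≡ 1 (mod 27000), hence d ≡ -4909 ≡ 22091 (mod 27000).

22091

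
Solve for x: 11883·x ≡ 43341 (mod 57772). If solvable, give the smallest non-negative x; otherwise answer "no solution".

18979

First find gcd(11883, 57772):
57772 = 4*11883 + 10240
11883 = 1*10240 + 1643
10240 = 6*1643 + 382
1643 = 4*382 + 115
382 = 3*115 + 37
115 = 3*37 + 4
37 = 9*4 + 1
4 = 4*1 + 0
gcd = 1, so a unique solution mod 57772 exists.
Back-substitute for the Bézout coefficients:
1 = 37 − 9·4
1 = −9·115 + 28·37
1 = 28·382 − 93·115
1 = −93·1643 + 400·382
1 = 400·10240 − 2493·1643
1 = −2493·11883 + 2893·10240
1 = 2893·57772 − 14065·11883
So 11883·(-14065) ≡ 1 (mod 57772), giving 11883⁻¹ ≡ 43707.
x ≡ 11883⁻¹·43341 ≡ 43707·43341 ≡ 18979 (mod 57772).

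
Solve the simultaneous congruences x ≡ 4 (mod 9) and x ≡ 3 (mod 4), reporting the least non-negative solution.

Write x = 4 + 9·k. Then 9·k ≡ 3 − 4 ≡ 3 (mod 4).
Need 9⁻¹ mod 4. Extended Euclid on (4, 1):
4 = 4*1 + 0
9⁻¹ ≡ 1 (mod 4), so k ≡ 1·3 ≡ 3 (mod 4).
x = 4 + 9·3 = 31.

31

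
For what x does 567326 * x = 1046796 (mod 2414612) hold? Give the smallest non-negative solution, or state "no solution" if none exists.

377946

First find gcd(567326, 2414612):
2414612 = 4*567326 + 145308
567326 = 3*145308 + 131402
145308 = 1*131402 + 13906
131402 = 9*13906 + 6248
13906 = 2*6248 + 1410
6248 = 4*1410 + 608
1410 = 2*608 + 194
608 = 3*194 + 26
194 = 7*26 + 12
26 = 2*12 + 2
12 = 6*2 + 0
gcd = 2 and 2 | 1046796, so solutions exist. Divide through by 2: 283663x ≡ 523398 (mod 1207306).
Now find 283663⁻¹ mod 1207306:
1207306 = 4*283663 + 72654
283663 = 3*72654 + 65701
72654 = 1*65701 + 6953
65701 = 9*6953 + 3124
6953 = 2*3124 + 705
3124 = 4*705 + 304
705 = 2*304 + 97
304 = 3*97 + 13
97 = 7*13 + 6
13 = 2*6 + 1
6 = 6*1 + 0
Back-substitute:
1 = 13 − 2·6
1 = −2·97 + 15·13
1 = 15·304 − 47·97
1 = −47·705 + 109·304
1 = 109·3124 − 483·705
1 = −483·6953 + 1075·3124
1 = 1075·65701 − 10158·6953
1 = −10158·72654 + 11233·65701
1 = 11233·283663 − 43857·72654
1 = −43857·1207306 + 186661·283663
So 283663⁻¹ ≡ 186661 (mod 1207306).
Then x ≡ 186661·523398 ≡ 377946 (mod 1207306); the smallest non-negative solution is x = 377946.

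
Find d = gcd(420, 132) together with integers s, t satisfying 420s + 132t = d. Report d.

Apply Euclid's algorithm to 420 and 132:
420 = 3·132 + 24
132 = 5·24 + 12
24 = 2·12 + 0
gcd(420, 132) = 12.
Back-substituting:
12 = 132 − 5·24
12 = −5·420 + 16·132
So 12 = (-5)·420 + (16)·132.

12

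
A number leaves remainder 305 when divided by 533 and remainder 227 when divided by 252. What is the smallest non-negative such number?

3503

Write x = 305 + 533·k. Then 533·k ≡ 227 − 305 ≡ 174 (mod 252).
Need 533⁻¹ mod 252. Extended Euclid on (252, 29):
252 = 8*29 + 20
29 = 1*20 + 9
20 = 2*9 + 2
9 = 4*2 + 1
2 = 2*1 + 0
Back-substitute:
1 = 9 − 4·2
1 = −4·20 + 9·9
1 = 9·29 − 13·20
1 = −13·252 + 113·29
533⁻¹ ≡ 113 (mod 252), so k ≡ 113·174 ≡ 6 (mod 252).
x = 305 + 533·6 = 3503.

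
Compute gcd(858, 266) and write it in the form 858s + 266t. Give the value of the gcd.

2

Euclidean algorithm:
858 = 3×266 + 60
266 = 4×60 + 26
60 = 2×26 + 8
26 = 3×8 + 2
8 = 4×2 + 0
gcd(858, 266) = 2.
Back-substituting:
2 = 26 − 3·8
2 = −3·60 + 7·26
2 = 7·266 − 31·60
2 = −31·858 + 100·266
So 2 = (-31)·858 + (100)·266.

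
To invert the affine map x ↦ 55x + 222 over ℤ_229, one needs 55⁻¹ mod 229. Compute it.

25

Run Euclid on (229, 55):
229 = 4×55 + 9
55 = 6×9 + 1
9 = 9×1 + 0
The gcd is 1. Working backward:
1 = 55 − 6·9
1 = −6·229 + 25·55
So 55·25 ≡ 1 (mod 229).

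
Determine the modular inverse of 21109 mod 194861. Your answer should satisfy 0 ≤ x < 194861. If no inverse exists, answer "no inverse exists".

167269

gcd(194861, 21109) by repeated division:
194861 = 9×21109 + 4880
21109 = 4×4880 + 1589
4880 = 3×1589 + 113
1589 = 14×113 + 7
113 = 16×7 + 1
7 = 7×1 + 0
Since gcd(21109, 194861) = 1, back-substitute to write 1 as a combination:
1 = 113 − 16·7
1 = −16·1589 + 225·113
1 = 225·4880 − 691·1589
1 = −691·21109 + 2989·4880
1 = 2989·194861 − 27592·21109
So 21109·(-27592) ≡ 1 (mod 194861), and -27592 ≡ 167269 (mod 194861).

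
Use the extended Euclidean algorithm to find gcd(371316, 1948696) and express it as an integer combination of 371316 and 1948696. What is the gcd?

Repeated division:
1948696 = 5·371316 + 92116
371316 = 4·92116 + 2852
92116 = 32·2852 + 852
2852 = 3·852 + 296
852 = 2·296 + 260
296 = 1·260 + 36
260 = 7·36 + 8
36 = 4·8 + 4
8 = 2·4 + 0
gcd(371316, 1948696) = 4.
Working backward:
4 = 36 − 4·8
4 = −4·260 + 29·36
4 = 29·296 − 33·260
4 = −33·852 + 95·296
4 = 95·2852 − 318·852
4 = −318·92116 + 10271·2852
4 = 10271·371316 − 41402·92116
4 = −41402·1948696 + 217281·371316
So 4 = (-41402)·1948696 + (217281)·371316.

4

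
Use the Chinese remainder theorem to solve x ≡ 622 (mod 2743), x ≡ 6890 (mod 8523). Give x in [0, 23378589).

143258

Write x = 622 + 2743·k. Then 2743·k ≡ 6890 − 622 ≡ 6268 (mod 8523).
Need 2743⁻¹ mod 8523. Extended Euclid on (8523, 2743):
8523 = 3·2743 + 294
2743 = 9·294 + 97
294 = 3·97 + 3
97 = 32·3 + 1
3 = 3·1 + 0
Back-substitute:
1 = 97 − 32·3
1 = −32·294 + 97·97
1 = 97·2743 − 905·294
1 = −905·8523 + 2812·2743
2743⁻¹ ≡ 2812 (mod 8523), so k ≡ 2812·6268 ≡ 52 (mod 8523).
x = 622 + 2743·52 = 143258.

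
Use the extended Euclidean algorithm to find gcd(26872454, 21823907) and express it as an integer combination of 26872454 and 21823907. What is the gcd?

7

Repeated division:
26872454 = 1·21823907 + 5048547
21823907 = 4·5048547 + 1629719
5048547 = 3·1629719 + 159390
1629719 = 10·159390 + 35819
159390 = 4·35819 + 16114
35819 = 2·16114 + 3591
16114 = 4·3591 + 1750
3591 = 2·1750 + 91
1750 = 19·91 + 21
91 = 4·21 + 7
21 = 3·7 + 0
gcd(26872454, 21823907) = 7.
Back-substituting:
7 = 91 − 4·21
7 = −4·1750 + 77·91
7 = 77·3591 − 158·1750
7 = −158·16114 + 709·3591
7 = 709·35819 − 1576·16114
7 = −1576·159390 + 7013·35819
7 = 7013·1629719 − 71706·159390
7 = −71706·5048547 + 222131·1629719
7 = 222131·21823907 − 960230·5048547
7 = −960230·26872454 + 1182361·21823907
So 7 = (-960230)·26872454 + (1182361)·21823907.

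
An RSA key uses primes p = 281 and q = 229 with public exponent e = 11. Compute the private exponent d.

φ(n) = (p−1)(q−1) = 280·228 = 63840.
Need d with 11·d ≡ 1 (mod 63840). Apply the extended Euclidean algorithm:
63840 = 5803·11 + 7
11 = 1·7 + 4
7 = 1·4 + 3
4 = 1·3 + 1
3 = 3·1 + 0
Back-substitute:
1 = 4 − 3
1 = −7 + 2·4
1 = 2·11 − 3·7
1 = −3·63840 + 17411·11
So 11·17411 ≡ 1 (mod 63840), hence d = 17411.

17411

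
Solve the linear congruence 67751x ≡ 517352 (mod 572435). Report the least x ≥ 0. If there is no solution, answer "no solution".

115397

First find gcd(67751, 572435):
572435 = 8×67751 + 30427
67751 = 2×30427 + 6897
30427 = 4×6897 + 2839
6897 = 2×2839 + 1219
2839 = 2×1219 + 401
1219 = 3×401 + 16
401 = 25×16 + 1
16 = 16×1 + 0
gcd = 1, so a unique solution mod 572435 exists.
Back-substitute for the Bézout coefficients:
1 = 401 − 25·16
1 = −25·1219 + 76·401
1 = 76·2839 − 177·1219
1 = −177·6897 + 430·2839
1 = 430·30427 − 1897·6897
1 = −1897·67751 + 4224·30427
1 = 4224·572435 − 35689·67751
So 67751·(-35689) ≡ 1 (mod 572435), giving 67751⁻¹ ≡ 536746.
x ≡ 67751⁻¹·517352 ≡ 536746·517352 ≡ 115397 (mod 572435).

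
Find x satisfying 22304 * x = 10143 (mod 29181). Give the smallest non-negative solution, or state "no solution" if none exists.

First find gcd(22304, 29181):
29181 = 1*22304 + 6877
22304 = 3*6877 + 1673
6877 = 4*1673 + 185
1673 = 9*185 + 8
185 = 23*8 + 1
8 = 8*1 + 0
gcd = 1, so a unique solution mod 29181 exists.
Back-substitute for the Bézout coefficients:
1 = 185 − 23·8
1 = −23·1673 + 208·185
1 = 208·6877 − 855·1673
1 = −855·22304 + 2773·6877
1 = 2773·29181 − 3628·22304
So 22304·(-3628) ≡ 1 (mod 29181), giving 22304⁻¹ ≡ 25553.
x ≡ 22304⁻¹·10143 ≡ 25553·10143 ≡ 27618 (mod 29181).

27618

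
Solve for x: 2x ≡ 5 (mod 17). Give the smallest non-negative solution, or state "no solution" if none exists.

First find gcd(2, 17):
17 = 8·2 + 1
2 = 2·1 + 0
gcd = 1, so a unique solution mod 17 exists.
Back-substitute for the Bézout coefficients:
1 = 17 − 8·2
So 2·(-8) ≡ 1 (mod 17), giving 2⁻¹ ≡ 9.
x ≡ 2⁻¹·5 ≡ 9·5 ≡ 11 (mod 17).

11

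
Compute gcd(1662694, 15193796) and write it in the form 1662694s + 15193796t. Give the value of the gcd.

2

Repeated division:
15193796 = 9*1662694 + 229550
1662694 = 7*229550 + 55844
229550 = 4*55844 + 6174
55844 = 9*6174 + 278
6174 = 22*278 + 58
278 = 4*58 + 46
58 = 1*46 + 12
46 = 3*12 + 10
12 = 1*10 + 2
10 = 5*2 + 0
gcd(1662694, 15193796) = 2.
Express as a combination:
2 = 12 − 10
2 = −46 + 4·12
2 = 4·58 − 5·46
2 = −5·278 + 24·58
2 = 24·6174 − 533·278
2 = −533·55844 + 4821·6174
2 = 4821·229550 − 19817·55844
2 = −19817·1662694 + 143540·229550
2 = 143540·15193796 − 1311677·1662694
So 2 = (143540)·15193796 + (-1311677)·1662694.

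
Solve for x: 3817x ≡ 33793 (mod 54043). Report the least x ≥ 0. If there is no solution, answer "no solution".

gcd(3817, 54043):
54043 = 14*3817 + 605
3817 = 6*605 + 187
605 = 3*187 + 44
187 = 4*44 + 11
44 = 4*11 + 0
gcd = 11, but 11 ∤ 33793, so the congruence has no solution.

no solution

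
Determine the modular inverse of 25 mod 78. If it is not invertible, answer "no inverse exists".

25

gcd(78, 25) by repeated division:
78 = 3·25 + 3
25 = 8·3 + 1
3 = 3·1 + 0
gcd = 1, so the inverse exists. Back-substitute:
1 = 25 − 8·3
1 = −8·78 + 25·25
So 25·25 ≡ 1 (mod 78).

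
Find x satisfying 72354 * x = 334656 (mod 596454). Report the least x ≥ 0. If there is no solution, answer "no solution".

First find gcd(72354, 596454):
596454 = 8*72354 + 17622
72354 = 4*17622 + 1866
17622 = 9*1866 + 828
1866 = 2*828 + 210
828 = 3*210 + 198
210 = 1*198 + 12
198 = 16*12 + 6
12 = 2*6 + 0
gcd = 6 and 6 | 334656, so solutions exist. Divide through by 6: 12059x ≡ 55776 (mod 99409).
Now find 12059⁻¹ mod 99409:
99409 = 8·12059 + 2937
12059 = 4·2937 + 311
2937 = 9·311 + 138
311 = 2·138 + 35
138 = 3·35 + 33
35 = 1·33 + 2
33 = 16·2 + 1
2 = 2·1 + 0
Back-substitute:
1 = 33 − 16·2
1 = −16·35 + 17·33
1 = 17·138 − 67·35
1 = −67·311 + 151·138
1 = 151·2937 − 1426·311
1 = −1426·12059 + 5855·2937
1 = 5855·99409 − 48266·12059
So 12059·(-48266) ≡ 1 (mod 99409), i.e. 12059⁻¹ ≡ 51143.
Then x ≡ 51143·55776 ≡ 10713 (mod 99409); the smallest non-negative solution is x = 10713.

10713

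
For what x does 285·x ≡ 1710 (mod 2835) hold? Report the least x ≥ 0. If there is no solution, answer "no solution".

First find gcd(285, 2835):
2835 = 9·285 + 270
285 = 1·270 + 15
270 = 18·15 + 0
gcd = 15 and 15 | 1710, so solutions exist. Divide through by 15: 19x ≡ 114 (mod 189).
Now find 19⁻¹ mod 189:
189 = 9*19 + 18
19 = 1*18 + 1
18 = 18*1 + 0
Back-substitute:
1 = 19 − 18
1 = −189 + 10·19
So 19⁻¹ ≡ 10 (mod 189).
Then x ≡ 10·114 ≡ 6 (mod 189); the smallest non-negative solution is x = 6.

6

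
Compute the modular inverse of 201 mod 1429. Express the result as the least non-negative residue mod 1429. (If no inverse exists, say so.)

Extended Euclidean algorithm:
1429 = 7*201 + 22
201 = 9*22 + 3
22 = 7*3 + 1
3 = 3*1 + 0
The gcd is 1. Working backward:
1 = 22 − 7·3
1 = −7·201 + 64·22
1 = 64·1429 − 455·201
Thus 201·(-455) ≡ 1 (mod 1429); reducing, -455 mod 1429 = 974.

974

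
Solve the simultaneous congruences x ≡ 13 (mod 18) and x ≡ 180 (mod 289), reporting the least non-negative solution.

3937

Write x = 13 + 18·k. Then 18·k ≡ 180 − 13 ≡ 167 (mod 289).
Need 18⁻¹ mod 289. Extended Euclid on (289, 18):
289 = 16×18 + 1
18 = 18×1 + 0
Back-substitute:
1 = 289 − 16·18
18⁻¹ ≡ 273 (mod 289), so k ≡ 273·167 ≡ 218 (mod 289).
x = 13 + 18·218 = 3937.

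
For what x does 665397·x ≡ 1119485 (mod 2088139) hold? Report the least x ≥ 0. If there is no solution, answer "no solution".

First find gcd(665397, 2088139):
2088139 = 3·665397 + 91948
665397 = 7·91948 + 21761
91948 = 4·21761 + 4904
21761 = 4·4904 + 2145
4904 = 2·2145 + 614
2145 = 3·614 + 303
614 = 2·303 + 8
303 = 37·8 + 7
8 = 1·7 + 1
7 = 7·1 + 0
gcd = 1, so a unique solution mod 2088139 exists.
Back-substitute for the Bézout coefficients:
1 = 8 − 7
1 = −303 + 38·8
1 = 38·614 − 77·303
1 = −77·2145 + 269·614
1 = 269·4904 − 615·2145
1 = −615·21761 + 2729·4904
1 = 2729·91948 − 11531·21761
1 = −11531·665397 + 83446·91948
1 = 83446·2088139 − 261869·665397
So 665397·(-261869) ≡ 1 (mod 2088139), giving 665397⁻¹ ≡ 1826270.
x ≡ 665397⁻¹·1119485 ≡ 1826270·1119485 ≡ 1681162 (mod 2088139).

1681162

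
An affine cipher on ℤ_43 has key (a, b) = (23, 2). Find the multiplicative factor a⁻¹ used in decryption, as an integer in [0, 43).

15

Run Euclid on (43, 23):
43 = 1*23 + 20
23 = 1*20 + 3
20 = 6*3 + 2
3 = 1*2 + 1
2 = 2*1 + 0
Since gcd(23, 43) = 1, back-substitute to write 1 as a combination:
1 = 3 − 2
1 = −20 + 7·3
1 = 7·23 − 8·20
1 = −8·43 + 15·23
So 23·15 ≡ 1 (mod 43).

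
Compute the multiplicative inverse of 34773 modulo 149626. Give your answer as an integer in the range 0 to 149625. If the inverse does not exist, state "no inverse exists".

15241

Run Euclid on (149626, 34773):
149626 = 4·34773 + 10534
34773 = 3·10534 + 3171
10534 = 3·3171 + 1021
3171 = 3·1021 + 108
1021 = 9·108 + 49
108 = 2·49 + 10
49 = 4·10 + 9
10 = 1·9 + 1
9 = 9·1 + 0
Since gcd(34773, 149626) = 1, back-substitute to write 1 as a combination:
1 = 10 − 9
1 = −49 + 5·10
1 = 5·108 − 11·49
1 = −11·1021 + 104·108
1 = 104·3171 − 323·1021
1 = −323·10534 + 1073·3171
1 = 1073·34773 − 3542·10534
1 = −3542·149626 + 15241·34773
So 34773·15241 ≡ 1 (mod 149626).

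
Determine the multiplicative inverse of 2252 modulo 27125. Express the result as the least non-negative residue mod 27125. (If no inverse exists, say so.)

Extended Euclidean algorithm:
27125 = 12·2252 + 101
2252 = 22·101 + 30
101 = 3·30 + 11
30 = 2·11 + 8
11 = 1·8 + 3
8 = 2·3 + 2
3 = 1·2 + 1
2 = 2·1 + 0
Since gcd(2252, 27125) = 1, back-substitute to write 1 as a combination:
1 = 3 − 2
1 = −8 + 3·3
1 = 3·11 − 4·8
1 = −4·30 + 11·11
1 = 11·101 − 37·30
1 = −37·2252 + 825·101
1 = 825·27125 − 9937·2252
Thus 2252·(-9937) ≡ 1 (mod 27125); reducing, -9937 mod 27125 = 17188.

17188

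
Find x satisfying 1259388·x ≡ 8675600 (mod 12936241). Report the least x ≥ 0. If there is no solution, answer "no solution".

11900517

First find gcd(1259388, 12936241):
12936241 = 10×1259388 + 342361
1259388 = 3×342361 + 232305
342361 = 1×232305 + 110056
232305 = 2×110056 + 12193
110056 = 9×12193 + 319
12193 = 38×319 + 71
319 = 4×71 + 35
71 = 2×35 + 1
35 = 35×1 + 0
gcd = 1, so a unique solution mod 12936241 exists.
Back-substitute for the Bézout coefficients:
1 = 71 − 2·35
1 = −2·319 + 9·71
1 = 9·12193 − 344·319
1 = −344·110056 + 3105·12193
1 = 3105·232305 − 6554·110056
1 = −6554·342361 + 9659·232305
1 = 9659·1259388 − 35531·342361
1 = −35531·12936241 + 364969·1259388
So 1259388·(364969) ≡ 1 (mod 12936241), giving 1259388⁻¹ ≡ 364969.
x ≡ 1259388⁻¹·8675600 ≡ 364969·8675600 ≡ 11900517 (mod 12936241).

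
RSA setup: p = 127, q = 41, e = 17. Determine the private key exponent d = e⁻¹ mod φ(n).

φ(n) = (p−1)(q−1) = 126·40 = 5040.
Need d with 17·d ≡ 1 (mod 5040). Apply the extended Euclidean algorithm:
5040 = 296×17 + 8
17 = 2×8 + 1
8 = 8×1 + 0
Back-substitute:
1 = 17 − 2·8
1 = −2·5040 + 593·17
So 17·593 ≡ 1 (mod 5040), hence d = 593.

593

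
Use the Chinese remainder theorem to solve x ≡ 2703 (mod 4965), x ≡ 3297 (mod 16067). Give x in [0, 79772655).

9932703

Write x = 2703 + 4965·k. Then 4965·k ≡ 3297 − 2703 ≡ 594 (mod 16067).
Need 4965⁻¹ mod 16067. Extended Euclid on (16067, 4965):
16067 = 3*4965 + 1172
4965 = 4*1172 + 277
1172 = 4*277 + 64
277 = 4*64 + 21
64 = 3*21 + 1
21 = 21*1 + 0
Back-substitute:
1 = 64 − 3·21
1 = −3·277 + 13·64
1 = 13·1172 − 55·277
1 = −55·4965 + 233·1172
1 = 233·16067 − 754·4965
4965⁻¹ ≡ 15313 (mod 16067), so k ≡ 15313·594 ≡ 2000 (mod 16067).
x = 2703 + 4965·2000 = 9932703.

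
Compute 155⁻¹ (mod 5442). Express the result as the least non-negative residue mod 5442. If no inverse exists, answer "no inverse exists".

Apply the Euclidean algorithm to 5442 and 155:
5442 = 35×155 + 17
155 = 9×17 + 2
17 = 8×2 + 1
2 = 2×1 + 0
gcd = 1, so the inverse exists. Back-substitute:
1 = 17 − 8·2
1 = −8·155 + 73·17
1 = 73·5442 − 2563·155
Hence 155⁻¹ ≡ -2563 ≡ 2879 (mod 5442).

2879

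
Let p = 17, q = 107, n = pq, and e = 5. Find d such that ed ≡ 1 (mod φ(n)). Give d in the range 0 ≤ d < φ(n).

φ(n) = (p−1)(q−1) = 16·106 = 1696.
Need d with 5·d ≡ 1 (mod 1696). Apply the extended Euclidean algorithm:
1696 = 339·5 + 1
5 = 5·1 + 0
Back-substitute:
1 = 1696 − 339·5
So 5·(-339) ≡ 1 (mod 1696), hence d ≡ -339 ≡ 1357 (mod 1696).

1357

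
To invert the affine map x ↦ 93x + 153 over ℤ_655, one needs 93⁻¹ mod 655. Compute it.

Run Euclid on (655, 93):
655 = 7*93 + 4
93 = 23*4 + 1
4 = 4*1 + 0
Since gcd(93, 655) = 1, back-substitute to write 1 as a combination:
1 = 93 − 23·4
1 = −23·655 + 162·93
So 93·162 ≡ 1 (mod 655).

162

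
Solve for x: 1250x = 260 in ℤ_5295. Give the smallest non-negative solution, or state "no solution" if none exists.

First find gcd(1250, 5295):
5295 = 4*1250 + 295
1250 = 4*295 + 70
295 = 4*70 + 15
70 = 4*15 + 10
15 = 1*10 + 5
10 = 2*5 + 0
gcd = 5 and 5 | 260, so solutions exist. Divide through by 5: 250x ≡ 52 (mod 1059).
Now find 250⁻¹ mod 1059:
1059 = 4*250 + 59
250 = 4*59 + 14
59 = 4*14 + 3
14 = 4*3 + 2
3 = 1*2 + 1
2 = 2*1 + 0
Back-substitute:
1 = 3 − 2
1 = −14 + 5·3
1 = 5·59 − 21·14
1 = −21·250 + 89·59
1 = 89·1059 − 377·250
So 250·(-377) ≡ 1 (mod 1059), i.e. 250⁻¹ ≡ 682.
Then x ≡ 682·52 ≡ 517 (mod 1059); the smallest non-negative solution is x = 517.

517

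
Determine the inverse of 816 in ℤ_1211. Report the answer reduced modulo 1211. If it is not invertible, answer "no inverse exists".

233

Run Euclid on (1211, 816):
1211 = 1×816 + 395
816 = 2×395 + 26
395 = 15×26 + 5
26 = 5×5 + 1
5 = 5×1 + 0
gcd = 1, so the inverse exists. Back-substitute:
1 = 26 − 5·5
1 = −5·395 + 76·26
1 = 76·816 − 157·395
1 = −157·1211 + 233·816
So 816·233 ≡ 1 (mod 1211).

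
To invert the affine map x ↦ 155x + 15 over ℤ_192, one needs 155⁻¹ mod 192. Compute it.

83

Run Euclid on (192, 155):
192 = 1·155 + 37
155 = 4·37 + 7
37 = 5·7 + 2
7 = 3·2 + 1
2 = 2·1 + 0
Since gcd(155, 192) = 1, back-substitute to write 1 as a combination:
1 = 7 − 3·2
1 = −3·37 + 16·7
1 = 16·155 − 67·37
1 = −67·192 + 83·155
So 155·83 ≡ 1 (mod 192).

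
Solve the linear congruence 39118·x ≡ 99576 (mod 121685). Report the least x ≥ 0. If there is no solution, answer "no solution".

6927

First find gcd(39118, 121685):
121685 = 3*39118 + 4331
39118 = 9*4331 + 139
4331 = 31*139 + 22
139 = 6*22 + 7
22 = 3*7 + 1
7 = 7*1 + 0
gcd = 1, so a unique solution mod 121685 exists.
Back-substitute for the Bézout coefficients:
1 = 22 − 3·7
1 = −3·139 + 19·22
1 = 19·4331 − 592·139
1 = −592·39118 + 5347·4331
1 = 5347·121685 − 16633·39118
So 39118·(-16633) ≡ 1 (mod 121685), giving 39118⁻¹ ≡ 105052.
x ≡ 39118⁻¹·99576 ≡ 105052·99576 ≡ 6927 (mod 121685).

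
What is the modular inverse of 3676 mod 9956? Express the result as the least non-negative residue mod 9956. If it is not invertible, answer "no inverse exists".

Euclidean algorithm on 9956, 3676:
9956 = 2×3676 + 2604
3676 = 1×2604 + 1072
2604 = 2×1072 + 460
1072 = 2×460 + 152
460 = 3×152 + 4
152 = 38×4 + 0
Since gcd = 4 > 1, 3676 is not a unit mod 9956.

no inverse exists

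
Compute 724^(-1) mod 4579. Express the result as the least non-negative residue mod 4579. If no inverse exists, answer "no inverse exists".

1929

gcd(4579, 724) by repeated division:
4579 = 6·724 + 235
724 = 3·235 + 19
235 = 12·19 + 7
19 = 2·7 + 5
7 = 1·5 + 2
5 = 2·2 + 1
2 = 2·1 + 0
The gcd is 1. Working backward:
1 = 5 − 2·2
1 = −2·7 + 3·5
1 = 3·19 − 8·7
1 = −8·235 + 99·19
1 = 99·724 − 305·235
1 = −305·4579 + 1929·724
So 724·1929 ≡ 1 (mod 4579).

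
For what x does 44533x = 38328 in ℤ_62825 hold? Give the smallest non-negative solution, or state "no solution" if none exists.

First find gcd(44533, 62825):
62825 = 1*44533 + 18292
44533 = 2*18292 + 7949
18292 = 2*7949 + 2394
7949 = 3*2394 + 767
2394 = 3*767 + 93
767 = 8*93 + 23
93 = 4*23 + 1
23 = 23*1 + 0
gcd = 1, so a unique solution mod 62825 exists.
Back-substitute for the Bézout coefficients:
1 = 93 − 4·23
1 = −4·767 + 33·93
1 = 33·2394 − 103·767
1 = −103·7949 + 342·2394
1 = 342·18292 − 787·7949
1 = −787·44533 + 1916·18292
1 = 1916·62825 − 2703·44533
So 44533·(-2703) ≡ 1 (mod 62825), giving 44533⁻¹ ≡ 60122.
x ≡ 44533⁻¹·38328 ≡ 60122·38328 ≡ 60666 (mod 62825).

60666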